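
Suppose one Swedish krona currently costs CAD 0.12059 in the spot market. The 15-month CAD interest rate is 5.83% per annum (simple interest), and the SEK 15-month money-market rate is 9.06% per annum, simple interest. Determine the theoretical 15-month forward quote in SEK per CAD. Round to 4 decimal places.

8.6046

T = 15/12 years.
CAD accumulates by 1 + 0.0583×15/12 = 1.072875.
Growth of 1 SEK over T: 1 + 0.0906×15/12 = 1.113250.
Forward (CAD per SEK) = 0.12059 × 1.072875 / 1.113250 = 0.1162165.
Quoted the other way: 1/0.1162165 = 8.6046 SEK per CAD.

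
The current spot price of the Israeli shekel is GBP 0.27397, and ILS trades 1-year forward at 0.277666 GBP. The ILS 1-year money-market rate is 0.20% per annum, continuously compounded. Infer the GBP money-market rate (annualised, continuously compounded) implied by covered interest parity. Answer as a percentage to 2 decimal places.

T = 1 year.
By CIP, F/S equals the GBP-to-ILS growth ratio: 0.277666/0.27397 = 1.0134905.
The ILS side grows by e^(0.0020×1) = 1.002002.
Hence g_GBP = 1.0155195.
r = ln(1.0155195)/1 = 0.015400 → 1.54%.

1.54%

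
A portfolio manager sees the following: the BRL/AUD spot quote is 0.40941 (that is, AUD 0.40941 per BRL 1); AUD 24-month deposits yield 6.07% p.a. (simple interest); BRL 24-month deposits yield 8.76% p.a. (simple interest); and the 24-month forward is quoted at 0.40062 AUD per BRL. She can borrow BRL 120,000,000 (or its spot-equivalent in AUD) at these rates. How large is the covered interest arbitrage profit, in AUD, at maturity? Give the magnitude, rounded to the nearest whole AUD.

T = 2 years.
Route A — deposit BRL, sell forward: 120,000,000 × 1.175200 × 0.40062 = AUD 56,497,034.88.
Route B — convert at spot, deposit AUD: 120,000,000 × 0.40941 × 1.121400 = AUD 55,093,484.88.
The quoted forward overvalues BRL, so borrow AUD, buy BRL at spot, deposit the BRL at 8.76%, and sell the proceeds forward at 0.40062.
Profit = 56,497,034.88 − 55,093,484.88 = AUD 1,403,550.

AUD 1,403,550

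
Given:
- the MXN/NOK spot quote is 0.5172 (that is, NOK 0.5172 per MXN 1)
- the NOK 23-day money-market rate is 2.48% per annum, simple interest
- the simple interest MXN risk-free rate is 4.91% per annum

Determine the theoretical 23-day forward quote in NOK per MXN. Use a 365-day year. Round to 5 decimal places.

0.51641

T = 23/365 years.
Growth of 1 NOK over T: 1 + 0.0248×23/365 = 1.0015627.
Growth of 1 MXN over T: 1 + 0.0491×23/365 = 1.003094.
So F = 0.5172 × 1.0015627 / 1.003094 = 0.5164105 (NOK/MXN).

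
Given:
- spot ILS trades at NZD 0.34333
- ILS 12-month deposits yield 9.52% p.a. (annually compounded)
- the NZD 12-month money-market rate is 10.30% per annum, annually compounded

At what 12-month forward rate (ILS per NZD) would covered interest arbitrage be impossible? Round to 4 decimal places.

2.8921

T = 1 year.
NZD growth factor: (1 + 0.1030)^1 = 1.103000.
ILS accumulates by (1 + 0.0952)^1 = 1.095200.
CIP: F = S · (grow NZD)/(grow ILS) = 0.34333 × 1.103000/1.095200 = 0.3457752 NZD per ILS.
Invert for ILS per NZD: 1 / 0.3457752 = 2.8921.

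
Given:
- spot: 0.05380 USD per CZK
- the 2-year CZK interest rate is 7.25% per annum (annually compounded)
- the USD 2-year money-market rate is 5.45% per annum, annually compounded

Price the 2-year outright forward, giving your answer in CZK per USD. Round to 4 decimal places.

19.2273

T = 2 years.
Growth of 1 USD over T: (1 + 0.0545)^2 = 1.11197025.
Growth of 1 CZK over T: (1 + 0.0725)^2 = 1.15025625.
CIP: F = S · (grow USD)/(grow CZK) = 0.0538 × 1.11197025/1.15025625 = 0.052009280 USD per CZK.
Invert for CZK per USD: 1 / 0.052009280 = 19.2273.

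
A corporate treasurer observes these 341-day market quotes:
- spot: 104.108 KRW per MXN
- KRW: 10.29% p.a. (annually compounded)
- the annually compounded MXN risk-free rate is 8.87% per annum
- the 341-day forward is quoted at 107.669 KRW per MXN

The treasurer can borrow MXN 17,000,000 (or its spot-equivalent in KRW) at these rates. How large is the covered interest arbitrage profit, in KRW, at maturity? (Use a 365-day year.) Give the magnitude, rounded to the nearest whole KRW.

T = 341/365 years.
Route A — deposit MXN, sell forward: 17,000,000 × 1.082633299324 × 107.669 = KRW 1,981,622,759.98.
Route B — convert at spot, deposit KRW: 17,000,000 × 104.108 × 1.095820044172 = KRW 1,939,421,763.70.
The quoted forward overvalues MXN, so borrow KRW, buy MXN at spot, deposit the MXN at 8.87%, and sell the proceeds forward at 107.669.
Arbitrage profit = |1,981,622,759.98 − 1,939,421,763.70| = KRW 42,200,996.

KRW 42,200,996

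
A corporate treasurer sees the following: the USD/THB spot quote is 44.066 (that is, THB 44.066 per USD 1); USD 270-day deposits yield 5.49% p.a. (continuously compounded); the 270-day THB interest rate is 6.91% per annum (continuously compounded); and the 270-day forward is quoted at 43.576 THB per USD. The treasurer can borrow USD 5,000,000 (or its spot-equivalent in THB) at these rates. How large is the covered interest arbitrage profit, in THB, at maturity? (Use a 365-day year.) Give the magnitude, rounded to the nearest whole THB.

THB 4,974,542

T = 270/365 years.
Keep in USD, deliver into the forward: 5,000,000·1.04144686109·43.576 = THB 226,910,442.09.
Swap to THB now, deposit: 5,000,000·44.066·1.05244398946 = THB 231,884,984.20.
The quoted forward undervalues USD, so borrow USD, convert to THB at spot, deposit the THB at 6.91%, and buy USD forward at 43.576 to cover the loan.
Arbitrage profit = |226,910,442.09 − 231,884,984.20| = THB 4,974,542.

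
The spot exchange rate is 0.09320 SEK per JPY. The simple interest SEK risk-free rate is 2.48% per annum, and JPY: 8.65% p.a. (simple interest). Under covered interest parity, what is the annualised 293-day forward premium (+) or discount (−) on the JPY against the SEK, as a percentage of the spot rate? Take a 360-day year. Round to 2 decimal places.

-5.76%

T = 293/360 years.
F = S · g_SEK/g_JPY = 0.0932 × 1.0201844/1.0704014 = 0.08882760.
(F − S)/S ÷ T = (0.08882760 − 0.0932)/0.0932/(293/360) = -0.057642 → -5.76%.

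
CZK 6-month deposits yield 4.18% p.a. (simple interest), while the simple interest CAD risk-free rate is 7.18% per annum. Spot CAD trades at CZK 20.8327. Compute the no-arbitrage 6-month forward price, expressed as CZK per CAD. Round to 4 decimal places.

20.5310

T = 6/12 years.
CZK growth factor: 1 + 0.0418×6/12 = 1.020900.
CAD accumulates by 1 + 0.0718×6/12 = 1.035900.
CIP: F = S · (grow CZK)/(grow CAD) = 20.8327 × 1.020900/1.035900 = 20.531039 CZK per CAD.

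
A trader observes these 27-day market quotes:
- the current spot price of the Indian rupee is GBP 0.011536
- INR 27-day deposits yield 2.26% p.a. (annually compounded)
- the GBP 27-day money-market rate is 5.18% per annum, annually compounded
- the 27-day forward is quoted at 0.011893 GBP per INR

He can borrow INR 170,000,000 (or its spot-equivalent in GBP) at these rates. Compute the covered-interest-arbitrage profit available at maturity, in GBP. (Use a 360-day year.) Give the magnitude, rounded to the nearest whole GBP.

GBP 56,639

T = 27/360 years.
Invest the INR and cover forward: 170,000,000 × 1.001677536 × 0.011893 = GBP 2,025,201.66.
Convert at spot and invest in GBP: 170,000,000 × 0.011536 × 1.003794906 = GBP 1,968,562.27.
The quoted forward overvalues INR, so borrow GBP, buy INR at spot, deposit the INR at 2.26%, and sell the proceeds forward at 0.011893.
The gap between the two covered legs is GBP 56,639.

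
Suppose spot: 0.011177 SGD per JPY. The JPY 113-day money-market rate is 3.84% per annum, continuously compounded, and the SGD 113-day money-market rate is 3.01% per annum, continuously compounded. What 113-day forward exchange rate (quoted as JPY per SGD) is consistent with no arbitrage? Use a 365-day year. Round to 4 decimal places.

89.6996

T = 113/365 years.
SGD growth factor: e^(0.0301×113/365) = 1.00936218.
JPY growth factor: e^(0.0384×113/365) = 1.01195916.
So F = 0.011177 × 1.00936218 / 1.01195916 = 0.011148317 (SGD/JPY).
Quoted the other way: 1/0.011148317 = 89.6996 JPY per SGD.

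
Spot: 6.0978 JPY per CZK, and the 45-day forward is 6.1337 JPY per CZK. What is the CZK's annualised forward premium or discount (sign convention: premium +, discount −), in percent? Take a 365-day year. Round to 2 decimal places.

T = 45/365 years.
(F − S)/S = (6.1337 − 6.0978)/6.0978 = 0.0058874.
Annualise by dividing by T: 0.0058874 / (45/365) = 0.047753 → 4.78%.

+4.78%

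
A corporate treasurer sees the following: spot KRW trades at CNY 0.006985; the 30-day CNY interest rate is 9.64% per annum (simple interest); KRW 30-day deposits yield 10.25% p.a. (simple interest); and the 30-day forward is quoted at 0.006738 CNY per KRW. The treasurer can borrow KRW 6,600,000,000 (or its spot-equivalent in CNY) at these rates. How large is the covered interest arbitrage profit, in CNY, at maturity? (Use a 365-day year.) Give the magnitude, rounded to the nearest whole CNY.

CNY 1,620,820

T = 30/365 years.
Route A — deposit KRW, sell forward: 6,600,000,000 × 1.0084246575 × 0.006738 = CNY 44,845,451.26.
Route B — convert at spot, deposit CNY: 6,600,000,000 × 0.006985 × 1.0079232877 = CNY 46,466,271.49.
The quoted forward undervalues KRW, so borrow KRW, convert to CNY at spot, deposit the CNY at 9.64%, and buy KRW forward at 0.006738 to cover the loan.
Arbitrage profit = |44,845,451.26 − 46,466,271.49| = CNY 1,620,820.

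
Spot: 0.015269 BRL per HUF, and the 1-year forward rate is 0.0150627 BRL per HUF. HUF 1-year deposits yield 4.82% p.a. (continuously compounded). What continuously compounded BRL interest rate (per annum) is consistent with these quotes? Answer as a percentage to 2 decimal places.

T = 1 year.
CIP gives F = S · g_BRL/g_HUF, so g_BRL/g_HUF = 0.0150627/0.015269 = 0.9864890.
The HUF side grows by e^(0.0482×1) = 1.0493805.
So the BRL growth factor = 1.0352023.
Take logs: ln 1.0352023 / 1 = 0.034597, so 3.46%.

3.46%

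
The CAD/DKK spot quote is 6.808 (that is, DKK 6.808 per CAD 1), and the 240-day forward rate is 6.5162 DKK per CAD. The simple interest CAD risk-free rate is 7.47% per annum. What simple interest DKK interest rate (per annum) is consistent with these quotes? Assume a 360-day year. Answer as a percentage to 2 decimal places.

T = 240/360 years.
CIP gives F = S · g_DKK/g_CAD, so g_DKK/g_CAD = 6.5162/6.808 = 0.9571387.
CAD growth factor: 1 + 0.0747×240/360 = 1.049800.
Hence g_DKK = 1.0048042.
r = (1.0048042 − 1)/(240/360) = 0.007206 → 0.72%.

0.72%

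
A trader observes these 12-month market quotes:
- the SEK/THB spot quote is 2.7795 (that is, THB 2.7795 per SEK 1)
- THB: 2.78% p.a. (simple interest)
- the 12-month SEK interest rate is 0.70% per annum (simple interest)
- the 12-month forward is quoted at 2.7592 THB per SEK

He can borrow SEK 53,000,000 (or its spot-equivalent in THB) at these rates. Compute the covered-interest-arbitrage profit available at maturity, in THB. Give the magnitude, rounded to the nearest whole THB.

T = 1 year.
Route A — deposit SEK, sell forward: 53,000,000 × 1.007000 × 2.7592 = THB 147,261,263.20.
Route B — convert at spot, deposit THB: 53,000,000 × 2.7795 × 1.027800 = THB 151,408,815.30.
The quoted forward undervalues SEK, so borrow SEK, convert to THB at spot, deposit the THB at 2.78%, and buy SEK forward at 2.7592 to cover the loan.
Profit = 151,408,815.30 − 147,261,263.20 = THB 4,147,552.

THB 4,147,552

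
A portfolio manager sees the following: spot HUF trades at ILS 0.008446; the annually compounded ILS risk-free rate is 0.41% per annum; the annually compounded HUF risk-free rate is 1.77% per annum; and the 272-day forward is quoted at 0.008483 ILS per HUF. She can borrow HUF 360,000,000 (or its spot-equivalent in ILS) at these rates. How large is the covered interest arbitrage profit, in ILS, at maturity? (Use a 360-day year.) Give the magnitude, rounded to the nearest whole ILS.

ILS 44,659

T = 272/360 years.
Route A — deposit HUF, sell forward: 360,000,000 × 1.013344613 × 0.008483 = ILS 3,094,632.85.
Route B — convert at spot, deposit ILS: 360,000,000 × 0.008446 × 1.003096228 = ILS 3,049,974.27.
The quoted forward overvalues HUF, so borrow ILS, buy HUF at spot, deposit the HUF at 1.77%, and sell the proceeds forward at 0.008483.
The gap between the two covered legs is ILS 44,659.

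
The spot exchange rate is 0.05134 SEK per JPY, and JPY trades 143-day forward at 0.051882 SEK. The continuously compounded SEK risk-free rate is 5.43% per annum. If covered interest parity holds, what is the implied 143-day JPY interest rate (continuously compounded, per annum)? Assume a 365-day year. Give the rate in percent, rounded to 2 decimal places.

T = 143/365 years.
F/S = 0.051882/0.05134 = 1.0105571 = (growth of SEK) / (growth of JPY).
The SEK side grows by e^(0.0543×143/365) = 1.0215016.
Hence g_JPY = 1.0108302.
Take logs: ln 1.0108302 / (143/365) = 0.027495, so 2.75%.

2.75%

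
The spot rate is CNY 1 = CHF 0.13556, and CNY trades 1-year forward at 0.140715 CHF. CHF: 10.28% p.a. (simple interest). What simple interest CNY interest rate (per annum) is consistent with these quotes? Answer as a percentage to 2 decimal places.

6.24%

T = 1 year.
F/S = 0.140715/0.13556 = 1.0380274 = (growth of CHF) / (growth of CNY).
The CHF side grows by 1 + 0.1028×1 = 1.102800.
That pins the CNY growth at 1.0623997.
(1.0623997 − 1)/T = 0.062400, i.e. 6.24%.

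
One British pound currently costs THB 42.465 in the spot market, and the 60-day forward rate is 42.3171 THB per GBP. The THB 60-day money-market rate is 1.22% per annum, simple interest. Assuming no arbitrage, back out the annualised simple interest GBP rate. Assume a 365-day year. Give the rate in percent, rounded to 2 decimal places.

T = 60/365 years.
F/S = 42.3171/42.465 = 0.9965171 = (growth of THB) / (growth of GBP).
The THB side grows by 1 + 0.0122×60/365 = 1.0020055.
So the GBP growth factor = 1.0055076.
r = (1.0055076 − 1)/(60/365) = 0.033505 → 3.35%.

3.35%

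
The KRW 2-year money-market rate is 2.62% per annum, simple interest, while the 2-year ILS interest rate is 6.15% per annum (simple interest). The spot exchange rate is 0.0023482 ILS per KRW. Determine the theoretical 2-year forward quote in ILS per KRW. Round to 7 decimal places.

T = 2 years.
ILS accumulates by 1 + 0.0615×2 = 1.123000.
Growth of 1 KRW over T: 1 + 0.0262×2 = 1.052400.
Forward (ILS per KRW) = 0.0023482 × 1.123000 / 1.052400 = 0.002505728.

0.0025057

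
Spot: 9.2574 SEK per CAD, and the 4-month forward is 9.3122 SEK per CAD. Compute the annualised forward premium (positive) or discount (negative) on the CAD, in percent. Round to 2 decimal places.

T = 4/12 years.
(F − S)/S = (9.3122 − 9.2574)/9.2574 = 0.0059196.
×(1/T) gives 1.78% p.a.

+1.78%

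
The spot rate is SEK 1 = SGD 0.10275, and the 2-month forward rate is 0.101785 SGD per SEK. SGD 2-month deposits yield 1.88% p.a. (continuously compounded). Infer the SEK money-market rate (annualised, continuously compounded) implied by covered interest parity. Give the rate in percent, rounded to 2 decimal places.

T = 2/12 years.
F/S = 0.101785/0.10275 = 0.9906083 = (growth of SGD) / (growth of SEK).
The SGD side grows by e^(0.0188×2/12) = 1.0031382.
That pins the SEK growth at 1.0126487.
Take logs: ln 1.0126487 / (2/12) = 0.075416, so 7.54%.

7.54%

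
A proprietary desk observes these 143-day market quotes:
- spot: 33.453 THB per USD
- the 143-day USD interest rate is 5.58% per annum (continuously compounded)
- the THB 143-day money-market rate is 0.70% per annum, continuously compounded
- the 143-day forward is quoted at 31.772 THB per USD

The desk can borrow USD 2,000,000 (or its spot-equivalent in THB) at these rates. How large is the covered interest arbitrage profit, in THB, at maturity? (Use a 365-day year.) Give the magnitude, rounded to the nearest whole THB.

T = 143/365 years.
Invest the USD and cover forward: 2,000,000 × 1.0221020805 × 31.772 = THB 64,948,454.60.
Convert at spot and invest in THB: 2,000,000 × 33.453 × 1.0027462298 = THB 67,089,739.25.
The quoted forward undervalues USD, so borrow USD, convert to THB at spot, deposit the THB at 0.70%, and buy USD forward at 31.772 to cover the loan.
Profit = 67,089,739.25 − 64,948,454.60 = THB 2,141,285.

THB 2,141,285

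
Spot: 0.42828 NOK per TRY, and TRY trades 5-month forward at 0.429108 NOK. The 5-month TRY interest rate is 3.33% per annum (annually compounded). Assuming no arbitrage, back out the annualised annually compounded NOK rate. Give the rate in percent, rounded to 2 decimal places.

3.81%

T = 5/12 years.
CIP gives F = S · g_NOK/g_TRY, so g_NOK/g_TRY = 0.429108/0.42828 = 1.0019333.
The TRY side grows by (1 + 0.0333)^(5/12) = 1.0137426.
Hence g_NOK = 1.0157025.
Annualise: 1.0157025^(12/5) − 1 = 0.038101 = 3.81%.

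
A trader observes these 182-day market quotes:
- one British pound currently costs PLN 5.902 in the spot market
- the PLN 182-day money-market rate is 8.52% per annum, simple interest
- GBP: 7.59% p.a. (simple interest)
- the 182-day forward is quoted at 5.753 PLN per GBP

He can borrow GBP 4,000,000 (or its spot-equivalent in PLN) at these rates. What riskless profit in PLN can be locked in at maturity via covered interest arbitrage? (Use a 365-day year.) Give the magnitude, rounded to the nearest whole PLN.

PLN 728,033

T = 182/365 years.
Invest the GBP and cover forward: 4,000,000 × 1.0378460274 × 5.753 = PLN 23,882,912.78.
Convert at spot and invest in PLN: 4,000,000 × 5.902 × 1.0424832877 = PLN 24,610,945.46.
The quoted forward undervalues GBP, so borrow GBP, convert to PLN at spot, deposit the PLN at 8.52%, and buy GBP forward at 5.753 to cover the loan.
Arbitrage profit = |23,882,912.78 − 24,610,945.46| = PLN 728,033.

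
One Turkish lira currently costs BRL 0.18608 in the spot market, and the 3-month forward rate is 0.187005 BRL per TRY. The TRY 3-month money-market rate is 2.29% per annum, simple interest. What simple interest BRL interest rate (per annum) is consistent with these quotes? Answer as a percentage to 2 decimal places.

T = 3/12 years.
By CIP, F/S equals the BRL-to-TRY growth ratio: 0.187005/0.18608 = 1.0049710.
The TRY side grows by 1 + 0.0229×3/12 = 1.005725.
So the BRL growth factor = 1.0107245.
r = (1.0107245 − 1)/(3/12) = 0.042898 → 4.29%.

4.29%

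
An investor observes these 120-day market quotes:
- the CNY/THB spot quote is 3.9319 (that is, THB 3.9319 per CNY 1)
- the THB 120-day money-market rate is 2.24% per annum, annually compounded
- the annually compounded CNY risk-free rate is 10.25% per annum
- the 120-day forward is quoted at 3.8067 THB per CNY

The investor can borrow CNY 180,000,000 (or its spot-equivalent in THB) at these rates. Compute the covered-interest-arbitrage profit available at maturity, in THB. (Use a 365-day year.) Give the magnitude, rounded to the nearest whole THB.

THB 5,370,739

T = 120/365 years.
Invest the CNY and cover forward: 180,000,000 × 1.03260135309 × 3.8067 = THB 707,544,642.75.
Convert at spot and invest in THB: 180,000,000 × 3.9319 × 1.00730970023 = THB 712,915,381.86.
The quoted forward undervalues CNY, so borrow CNY, convert to THB at spot, deposit the THB at 2.24%, and buy CNY forward at 3.8067 to cover the loan.
The gap between the two covered legs is THB 5,370,739.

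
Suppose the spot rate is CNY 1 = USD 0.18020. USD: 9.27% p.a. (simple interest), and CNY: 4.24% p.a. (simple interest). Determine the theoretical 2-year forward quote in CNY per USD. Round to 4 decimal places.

T = 2 years.
USD growth factor: 1 + 0.0927×2 = 1.185400.
CNY growth factor: 1 + 0.0424×2 = 1.084800.
So F = 0.1802 × 1.185400 / 1.084800 = 0.1969110 (USD/CNY).
Invert for CNY per USD: 1 / 0.1969110 = 5.0784.

5.0784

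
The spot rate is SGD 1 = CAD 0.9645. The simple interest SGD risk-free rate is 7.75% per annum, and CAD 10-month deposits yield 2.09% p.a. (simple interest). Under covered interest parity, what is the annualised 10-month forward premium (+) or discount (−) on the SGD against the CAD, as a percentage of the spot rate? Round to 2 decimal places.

-5.32%

T = 10/12 years.
F = S · g_CAD/g_SGD = 0.9645 × 1.0174167/1.0645833 = 0.9217676.
(F − S)/S ÷ T = (0.9217676 − 0.9645)/0.9645/(10/12) = -0.053166 → -5.32%.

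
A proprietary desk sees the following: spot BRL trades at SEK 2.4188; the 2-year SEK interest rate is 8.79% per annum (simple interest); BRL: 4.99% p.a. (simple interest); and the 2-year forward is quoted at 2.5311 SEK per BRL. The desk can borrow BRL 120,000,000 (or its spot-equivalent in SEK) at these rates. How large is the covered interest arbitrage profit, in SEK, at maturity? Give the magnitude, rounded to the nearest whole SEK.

SEK 7,238,551

T = 2 years.
Invest the BRL and cover forward: 120,000,000 × 1.099800 × 2.5311 = SEK 334,044,453.60.
Convert at spot and invest in SEK: 120,000,000 × 2.4188 × 1.175800 = SEK 341,283,004.80.
The quoted forward undervalues BRL, so borrow BRL, convert to SEK at spot, deposit the SEK at 8.79%, and buy BRL forward at 2.5311 to cover the loan.
Arbitrage profit = |334,044,453.60 − 341,283,004.80| = SEK 7,238,551.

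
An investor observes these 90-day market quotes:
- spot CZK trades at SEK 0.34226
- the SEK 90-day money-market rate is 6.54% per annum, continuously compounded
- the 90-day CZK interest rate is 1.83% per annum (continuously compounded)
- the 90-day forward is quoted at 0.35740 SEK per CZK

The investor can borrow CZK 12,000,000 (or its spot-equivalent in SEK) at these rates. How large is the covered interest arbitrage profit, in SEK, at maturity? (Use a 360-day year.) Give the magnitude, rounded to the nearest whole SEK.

SEK 133,643

T = 90/360 years.
Invest the CZK and cover forward: 12,000,000 × 1.004585481 × 0.35740 = SEK 4,308,466.21.
Convert at spot and invest in SEK: 12,000,000 × 0.34226 × 1.016484393 = SEK 4,174,823.38.
The quoted forward overvalues CZK, so borrow SEK, buy CZK at spot, deposit the CZK at 1.83%, and sell the proceeds forward at 0.35740.
The gap between the two covered legs is SEK 133,643.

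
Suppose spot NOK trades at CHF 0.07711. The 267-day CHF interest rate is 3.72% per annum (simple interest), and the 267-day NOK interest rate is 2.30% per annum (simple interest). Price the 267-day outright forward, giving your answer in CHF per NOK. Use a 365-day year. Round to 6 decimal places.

0.077898

T = 267/365 years.
CHF growth factor: 1 + 0.0372×267/365 = 1.0272121.
NOK accumulates by 1 + 0.0230×267/365 = 1.0168247.
CIP: F = S · (grow CHF)/(grow NOK) = 0.07711 × 1.0272121/1.0168247 = 0.07789772 CHF per NOK.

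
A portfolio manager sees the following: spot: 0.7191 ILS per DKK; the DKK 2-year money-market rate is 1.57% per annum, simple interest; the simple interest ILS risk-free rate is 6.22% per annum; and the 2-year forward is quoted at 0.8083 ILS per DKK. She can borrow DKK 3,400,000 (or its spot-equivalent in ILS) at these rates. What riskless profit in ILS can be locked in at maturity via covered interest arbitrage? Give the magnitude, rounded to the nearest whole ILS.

T = 2 years.
Route A — deposit DKK, sell forward: 3,400,000 × 1.031400 × 0.8083 = ILS 2,834,514.11.
Route B — convert at spot, deposit ILS: 3,400,000 × 0.7191 × 1.124400 = ILS 2,749,090.54.
The quoted forward overvalues DKK, so borrow ILS, buy DKK at spot, deposit the DKK at 1.57%, and sell the proceeds forward at 0.8083.
Profit = 2,834,514.11 − 2,749,090.54 = ILS 85,424.

ILS 85,424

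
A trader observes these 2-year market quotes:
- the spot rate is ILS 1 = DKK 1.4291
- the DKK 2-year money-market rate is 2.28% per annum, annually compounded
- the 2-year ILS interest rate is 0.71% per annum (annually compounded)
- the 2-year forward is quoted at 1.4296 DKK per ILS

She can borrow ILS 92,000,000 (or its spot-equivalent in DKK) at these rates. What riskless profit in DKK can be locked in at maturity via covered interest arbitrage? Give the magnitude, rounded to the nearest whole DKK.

DKK 4,143,448

T = 2 years.
Invest the ILS and cover forward: 92,000,000 × 1.01425041 × 1.4296 = DKK 133,397,459.52.
Convert at spot and invest in DKK: 92,000,000 × 1.4291 × 1.04611984 = DKK 137,540,907.43.
The quoted forward undervalues ILS, so borrow ILS, convert to DKK at spot, deposit the DKK at 2.28%, and buy ILS forward at 1.4296 to cover the loan.
Arbitrage profit = |133,397,459.52 − 137,540,907.43| = DKK 4,143,448.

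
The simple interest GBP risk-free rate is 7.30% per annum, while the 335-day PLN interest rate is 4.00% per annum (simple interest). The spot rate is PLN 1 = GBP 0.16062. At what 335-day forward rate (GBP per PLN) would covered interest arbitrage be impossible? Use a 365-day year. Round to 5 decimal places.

T = 335/365 years.
GBP growth factor: 1 + 0.0730×335/365 = 1.067000.
Growth of 1 PLN over T: 1 + 0.0400×335/365 = 1.0367123.
Forward (GBP per PLN) = 0.16062 × 1.067000 / 1.0367123 = 0.1653125.

0.16531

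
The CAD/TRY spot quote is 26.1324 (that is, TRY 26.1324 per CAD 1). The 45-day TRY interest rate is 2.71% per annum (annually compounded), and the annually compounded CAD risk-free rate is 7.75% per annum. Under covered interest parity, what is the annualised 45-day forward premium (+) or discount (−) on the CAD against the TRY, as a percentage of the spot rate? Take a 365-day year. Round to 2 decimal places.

-4.78%

T = 45/365 years.
No-arbitrage forward: 26.1324 × 1.0033021 / 1.0092451 = 25.9785178 TRY/CAD.
(F − S)/S ÷ T = (25.9785178 − 26.1324)/26.1324/(45/365) = -0.047763 → -4.78%.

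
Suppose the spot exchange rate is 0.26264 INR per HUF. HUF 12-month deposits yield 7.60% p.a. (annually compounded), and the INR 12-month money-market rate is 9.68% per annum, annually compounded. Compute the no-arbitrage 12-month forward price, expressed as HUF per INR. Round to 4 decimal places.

3.7353

T = 1 year.
INR accumulates by (1 + 0.0968)^1 = 1.096800.
HUF growth factor: (1 + 0.0760)^1 = 1.076000.
So F = 0.26264 × 1.096800 / 1.076000 = 0.2677171 (INR/HUF).
Quoted the other way: 1/0.2677171 = 3.7353 HUF per INR.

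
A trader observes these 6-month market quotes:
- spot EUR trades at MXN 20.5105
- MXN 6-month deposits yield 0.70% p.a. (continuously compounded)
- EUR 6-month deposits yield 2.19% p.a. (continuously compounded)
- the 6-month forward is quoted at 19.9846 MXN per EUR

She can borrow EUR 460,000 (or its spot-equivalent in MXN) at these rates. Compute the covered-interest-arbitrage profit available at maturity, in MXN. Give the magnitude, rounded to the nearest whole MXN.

T = 6/12 years.
Invest the EUR and cover forward: 460,000 × 1.011010171 × 19.9846 = MXN 9,294,131.58.
Convert at spot and invest in MXN: 460,000 × 20.5105 × 1.003506132 = MXN 9,467,909.76.
The quoted forward undervalues EUR, so borrow EUR, convert to MXN at spot, deposit the MXN at 0.70%, and buy EUR forward at 19.9846 to cover the loan.
Profit = 9,467,909.76 − 9,294,131.58 = MXN 173,778.

MXN 173,778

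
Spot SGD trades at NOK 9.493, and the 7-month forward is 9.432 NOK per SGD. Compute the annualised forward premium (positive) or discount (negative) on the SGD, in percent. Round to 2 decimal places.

-1.10%

T = 7/12 years.
(F − S)/S = (9.432 − 9.493)/9.493 = -0.0064258.
Annualise by dividing by T: -0.0064258 / (7/12) = -0.011016 → -1.10%.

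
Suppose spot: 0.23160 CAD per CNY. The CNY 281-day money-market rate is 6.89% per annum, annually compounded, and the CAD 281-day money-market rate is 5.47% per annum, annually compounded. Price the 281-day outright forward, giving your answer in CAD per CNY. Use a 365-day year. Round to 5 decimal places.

T = 281/365 years.
Growth of 1 CAD over T: (1 + 0.0547)^(281/365) = 1.0418522.
CNY growth factor: (1 + 0.0689)^(281/365) = 1.0526345.
CIP: F = S · (grow CAD)/(grow CNY) = 0.2316 × 1.0418522/1.0526345 = 0.2292277 CAD per CNY.

0.22923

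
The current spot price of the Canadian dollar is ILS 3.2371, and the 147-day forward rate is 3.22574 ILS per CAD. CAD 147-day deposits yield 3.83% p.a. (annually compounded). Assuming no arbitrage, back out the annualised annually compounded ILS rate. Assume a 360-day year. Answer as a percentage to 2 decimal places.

2.94%

T = 147/360 years.
CIP gives F = S · g_ILS/g_CAD, so g_ILS/g_CAD = 3.22574/3.2371 = 0.9964907.
The CAD side grows by (1 + 0.0383)^(147/360) = 1.0154655.
Hence g_ILS = 1.0119019.
r = 1.0119019^(360/147) − 1 = 0.029399 → 2.94%.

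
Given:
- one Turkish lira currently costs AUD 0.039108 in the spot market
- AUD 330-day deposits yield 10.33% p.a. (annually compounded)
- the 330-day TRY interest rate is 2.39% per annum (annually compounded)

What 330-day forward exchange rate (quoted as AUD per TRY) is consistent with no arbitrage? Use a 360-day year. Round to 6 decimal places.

0.041879

T = 330/360 years.
AUD growth factor: (1 + 0.1033)^(330/360) = 1.0942985.
Growth of 1 TRY over T: (1 + 0.0239)^(330/360) = 1.0218867.
Forward (AUD per TRY) = 0.039108 × 1.0942985 / 1.0218867 = 0.04187923.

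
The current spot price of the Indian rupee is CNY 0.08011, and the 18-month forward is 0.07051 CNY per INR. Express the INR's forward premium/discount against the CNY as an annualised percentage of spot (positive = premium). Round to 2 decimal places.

T = 18/12 years.
INR trades forward at -11.98352% vs spot over the period.
×(1/T) gives -7.99% p.a.

-7.99%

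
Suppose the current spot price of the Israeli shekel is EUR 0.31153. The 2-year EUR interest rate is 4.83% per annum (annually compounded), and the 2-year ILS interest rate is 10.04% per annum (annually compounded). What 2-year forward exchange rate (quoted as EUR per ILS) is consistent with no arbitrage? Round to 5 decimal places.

T = 2 years.
EUR growth factor: (1 + 0.0483)^2 = 1.0989329.
ILS accumulates by (1 + 0.1004)^2 = 1.2108802.
CIP: F = S · (grow EUR)/(grow ILS) = 0.31153 × 1.0989329/1.2108802 = 0.2827287 EUR per ILS.

0.28273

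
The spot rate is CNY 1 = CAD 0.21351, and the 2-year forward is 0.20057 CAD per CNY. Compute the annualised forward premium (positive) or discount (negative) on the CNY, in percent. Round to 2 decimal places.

-3.03%

T = 2 years.
Period premium: (0.20057 − 0.21351)/0.21351 = -0.0606061.
×(1/T) gives -3.03% p.a.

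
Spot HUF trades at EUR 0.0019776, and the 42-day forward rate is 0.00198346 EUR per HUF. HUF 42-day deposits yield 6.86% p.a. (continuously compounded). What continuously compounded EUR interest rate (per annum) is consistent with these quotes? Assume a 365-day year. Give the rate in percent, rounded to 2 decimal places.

T = 42/365 years.
By CIP, F/S equals the EUR-to-HUF growth ratio: 0.00198346/0.0019776 = 1.0029632.
HUF growth factor: e^(0.0686×42/365) = 1.0079249.
So the EUR growth factor = 1.0109116.
r = ln(1.0109116)/(42/365) = 0.094313 → 9.43%.

9.43%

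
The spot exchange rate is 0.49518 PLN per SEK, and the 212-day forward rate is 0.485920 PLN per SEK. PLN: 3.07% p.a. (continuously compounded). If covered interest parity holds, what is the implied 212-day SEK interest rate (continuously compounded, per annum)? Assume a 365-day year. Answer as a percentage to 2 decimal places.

6.32%

T = 212/365 years.
F/S = 0.48592/0.49518 = 0.9812997 = (growth of PLN) / (growth of SEK).
PLN growth factor: e^(0.0307×212/365) = 1.0179912.
So the SEK growth factor = 1.0373907.
r = ln(1.0373907)/(212/365) = 0.063201 → 6.32%.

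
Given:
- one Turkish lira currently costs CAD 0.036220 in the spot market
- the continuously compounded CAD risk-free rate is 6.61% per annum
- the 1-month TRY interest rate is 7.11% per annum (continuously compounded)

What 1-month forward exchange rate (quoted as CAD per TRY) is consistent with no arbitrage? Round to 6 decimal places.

0.036205

T = 1/12 years.
CAD growth factor: e^(0.0661×1/12) = 1.0055235.
TRY accumulates by e^(0.0711×1/12) = 1.0059426.
So F = 0.03622 × 1.0055235 / 1.0059426 = 0.03620491 (CAD/TRY).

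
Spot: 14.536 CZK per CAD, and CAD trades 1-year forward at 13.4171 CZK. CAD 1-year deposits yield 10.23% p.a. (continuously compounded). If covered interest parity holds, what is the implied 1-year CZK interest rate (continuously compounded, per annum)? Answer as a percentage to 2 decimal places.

T = 1 year.
F/S = 13.4171/14.536 = 0.9230256 = (growth of CZK) / (growth of CAD).
CAD growth factor: e^(0.1023×1) = 1.1077157.
That pins the CZK growth at 1.0224499.
Take logs: ln 1.0224499 / 1 = 0.022202, so 2.22%.

2.22%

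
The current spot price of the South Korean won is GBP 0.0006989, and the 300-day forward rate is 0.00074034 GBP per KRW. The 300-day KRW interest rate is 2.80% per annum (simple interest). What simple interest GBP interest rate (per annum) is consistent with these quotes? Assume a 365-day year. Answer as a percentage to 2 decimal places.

T = 300/365 years.
F/S = 0.00074034/0.0006989 = 1.0592932 = (growth of GBP) / (growth of KRW).
The KRW side grows by 1 + 0.0280×300/365 = 1.0230137.
So the GBP growth factor = 1.0836715.
(1.0836715 − 1)/T = 0.101800, i.e. 10.18%.

10.18%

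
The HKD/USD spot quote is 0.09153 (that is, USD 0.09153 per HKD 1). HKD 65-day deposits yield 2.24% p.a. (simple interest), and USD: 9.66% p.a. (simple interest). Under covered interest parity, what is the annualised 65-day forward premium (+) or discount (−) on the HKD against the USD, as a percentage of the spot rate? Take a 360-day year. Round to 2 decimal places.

+7.39%

T = 65/360 years.
CIP forward (USD per HKD) = 0.09153 × 1.0174417/1.0040444 = 0.09275132.
(F − S)/S ÷ T = (0.09275132 − 0.09153)/0.09153/(65/360) = 0.073902 → 7.39%.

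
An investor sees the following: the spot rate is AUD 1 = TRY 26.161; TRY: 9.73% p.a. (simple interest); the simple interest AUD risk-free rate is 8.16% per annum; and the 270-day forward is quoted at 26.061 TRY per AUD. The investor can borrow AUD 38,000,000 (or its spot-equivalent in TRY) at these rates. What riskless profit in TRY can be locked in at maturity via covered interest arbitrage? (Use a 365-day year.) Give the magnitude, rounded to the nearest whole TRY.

T = 270/365 years.
Keep in AUD, deliver into the forward: 38,000,000·1.06036164384·26.061 = TRY 1,050,095,222.40.
Swap to TRY now, deposit: 38,000,000·26.161·1.07197534247 = TRY 1,065,669,983.51.
The quoted forward undervalues AUD, so borrow AUD, convert to TRY at spot, deposit the TRY at 9.73%, and buy AUD forward at 26.061 to cover the loan.
Profit = 1,065,669,983.51 − 1,050,095,222.40 = TRY 15,574,761.

TRY 15,574,761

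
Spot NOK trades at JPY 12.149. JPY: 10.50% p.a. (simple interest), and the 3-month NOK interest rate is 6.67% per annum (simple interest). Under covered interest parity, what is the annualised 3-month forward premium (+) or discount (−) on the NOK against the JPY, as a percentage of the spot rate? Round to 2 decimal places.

T = 3/12 years.
F = S · g_JPY/g_NOK = 12.149 × 1.026250/1.016675 = 12.263419.
Annualised premium = (F − S)/S × (1/T) = (12.263419 − 12.149)/12.149 ÷ (3/12) = 3.77%.

+3.77%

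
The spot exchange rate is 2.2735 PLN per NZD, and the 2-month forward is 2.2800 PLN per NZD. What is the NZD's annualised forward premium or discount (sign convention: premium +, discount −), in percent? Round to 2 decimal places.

+1.72%

T = 2/12 years.
(F − S)/S = (2.2800 − 2.2735)/2.2735 = 0.0028590.
Annualise by dividing by T: 0.0028590 / (2/12) = 0.017154 → 1.72%.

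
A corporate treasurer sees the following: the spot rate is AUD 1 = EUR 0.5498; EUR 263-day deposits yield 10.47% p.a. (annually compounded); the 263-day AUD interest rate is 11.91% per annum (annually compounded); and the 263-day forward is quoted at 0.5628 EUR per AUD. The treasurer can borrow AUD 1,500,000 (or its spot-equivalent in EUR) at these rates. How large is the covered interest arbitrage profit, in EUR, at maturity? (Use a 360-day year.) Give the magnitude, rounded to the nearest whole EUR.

T = 263/360 years.
Invest the AUD and cover forward: 1,500,000 × 1.08567901 × 0.5628 = EUR 916,530.22.
Convert at spot and invest in EUR: 1,500,000 × 0.5498 × 1.0754554 = EUR 886,928.07.
The quoted forward overvalues AUD, so borrow EUR, buy AUD at spot, deposit the AUD at 11.91%, and sell the proceeds forward at 0.5628.
Arbitrage profit = |916,530.22 − 886,928.07| = EUR 29,602.

EUR 29,602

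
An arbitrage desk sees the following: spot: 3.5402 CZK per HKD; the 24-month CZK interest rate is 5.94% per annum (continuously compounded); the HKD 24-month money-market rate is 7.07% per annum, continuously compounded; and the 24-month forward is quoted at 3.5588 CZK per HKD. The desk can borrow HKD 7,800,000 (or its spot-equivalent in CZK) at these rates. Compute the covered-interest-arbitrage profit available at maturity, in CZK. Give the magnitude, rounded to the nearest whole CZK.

CZK 877,906

T = 2 years.
Route A — deposit HKD, sell forward: 7,800,000 × 1.15188531 × 3.5588 = CZK 31,974,769.64.
Route B — convert at spot, deposit CZK: 7,800,000 × 3.5402 × 1.1261446668 = CZK 31,096,863.33.
The quoted forward overvalues HKD, so borrow CZK, buy HKD at spot, deposit the HKD at 7.07%, and sell the proceeds forward at 3.5588.
The gap between the two covered legs is CZK 877,906.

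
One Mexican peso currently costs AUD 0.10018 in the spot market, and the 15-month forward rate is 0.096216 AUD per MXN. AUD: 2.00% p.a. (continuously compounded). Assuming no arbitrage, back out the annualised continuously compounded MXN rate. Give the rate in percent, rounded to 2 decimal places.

T = 15/12 years.
By CIP, F/S equals the AUD-to-MXN growth ratio: 0.096216/0.10018 = 0.9604312.
AUD growth factor: e^(0.0200×15/12) = 1.0253151.
Hence g_MXN = 1.0675571.
Take logs: ln 1.0675571 / (15/12) = 0.052298, so 5.23%.

5.23%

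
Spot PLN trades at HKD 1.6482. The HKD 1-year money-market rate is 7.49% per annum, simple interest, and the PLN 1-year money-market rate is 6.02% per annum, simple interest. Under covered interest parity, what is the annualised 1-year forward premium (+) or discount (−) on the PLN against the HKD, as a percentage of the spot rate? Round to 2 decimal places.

T = 1 year.
CIP forward (HKD per PLN) = 1.6482 × 1.074900/1.060200 = 1.6710528.
(F − S)/S ÷ T = (1.6710528 − 1.6482)/1.6482/1 = 0.013865 → 1.39%.

+1.39%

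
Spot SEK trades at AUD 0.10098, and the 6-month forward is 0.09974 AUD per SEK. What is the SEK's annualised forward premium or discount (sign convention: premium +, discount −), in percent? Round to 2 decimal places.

T = 6/12 years.
(F − S)/S = (0.09974 − 0.10098)/0.10098 = -0.0122797.
×(1/T) gives -2.46% p.a.

-2.46%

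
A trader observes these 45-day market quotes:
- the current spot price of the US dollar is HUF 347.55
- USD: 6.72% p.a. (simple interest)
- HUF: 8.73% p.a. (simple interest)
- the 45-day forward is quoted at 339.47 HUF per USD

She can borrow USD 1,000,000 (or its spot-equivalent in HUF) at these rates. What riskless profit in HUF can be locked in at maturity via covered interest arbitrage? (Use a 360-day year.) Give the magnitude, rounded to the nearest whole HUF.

HUF 9,021,091

T = 45/360 years.
Invest the USD and cover forward: 1,000,000 × 1.008400 × 339.47 = HUF 342,321,548.00.
Convert at spot and invest in HUF: 1,000,000 × 347.55 × 1.0109125 = HUF 351,342,639.38.
The quoted forward undervalues USD, so borrow USD, convert to HUF at spot, deposit the HUF at 8.73%, and buy USD forward at 339.47 to cover the loan.
Profit = 351,342,639.38 − 342,321,548.00 = HUF 9,021,091.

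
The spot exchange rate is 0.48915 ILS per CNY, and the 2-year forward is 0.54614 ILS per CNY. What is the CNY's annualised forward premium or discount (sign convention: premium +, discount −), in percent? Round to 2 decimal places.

T = 2 years.
(F − S)/S = (0.54614 − 0.48915)/0.48915 = 0.1165082.
×(1/T) gives 5.83% p.a.

+5.83%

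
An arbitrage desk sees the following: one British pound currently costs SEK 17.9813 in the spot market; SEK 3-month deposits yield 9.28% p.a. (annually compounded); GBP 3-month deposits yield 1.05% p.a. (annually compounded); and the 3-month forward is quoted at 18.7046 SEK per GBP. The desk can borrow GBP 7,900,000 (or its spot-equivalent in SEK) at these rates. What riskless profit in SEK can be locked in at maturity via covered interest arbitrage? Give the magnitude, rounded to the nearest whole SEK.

T = 3/12 years.
Route A — deposit GBP, sell forward: 7,900,000 × 1.00261472692 × 18.7046 = SEK 148,152,708.63.
Route B — convert at spot, deposit SEK: 7,900,000 × 17.9813 × 1.02243373753 = SEK 145,239,033.34.
The quoted forward overvalues GBP, so borrow SEK, buy GBP at spot, deposit the GBP at 1.05%, and sell the proceeds forward at 18.7046.
Profit = 148,152,708.63 − 145,239,033.34 = SEK 2,913,675.

SEK 2,913,675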